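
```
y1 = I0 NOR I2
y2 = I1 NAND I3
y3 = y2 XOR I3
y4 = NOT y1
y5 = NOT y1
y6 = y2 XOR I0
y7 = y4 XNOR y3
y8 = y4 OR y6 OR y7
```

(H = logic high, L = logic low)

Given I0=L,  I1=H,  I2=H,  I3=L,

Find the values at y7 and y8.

y1 = I0 NOR I2 = L NOR H = L
y2 = I1 NAND I3 = H NAND L = H
y3 = y2 XOR I3 = H XOR L = H
y4 = NOT y1 = NOT L = H
y6 = y2 XOR I0 = H XOR L = H
y7 = y4 XNOR y3 = H XNOR H = H
y8 = y4 OR y6 OR y7 = H OR H OR H = H

y7 = H, y8 = H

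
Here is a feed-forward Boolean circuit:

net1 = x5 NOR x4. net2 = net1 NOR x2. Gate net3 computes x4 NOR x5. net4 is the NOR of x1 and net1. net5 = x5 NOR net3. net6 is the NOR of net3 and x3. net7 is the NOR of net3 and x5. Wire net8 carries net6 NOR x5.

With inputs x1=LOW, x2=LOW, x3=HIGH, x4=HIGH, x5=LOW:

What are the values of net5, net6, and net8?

net5 = HIGH  net6 = LOW  net8 = HIGH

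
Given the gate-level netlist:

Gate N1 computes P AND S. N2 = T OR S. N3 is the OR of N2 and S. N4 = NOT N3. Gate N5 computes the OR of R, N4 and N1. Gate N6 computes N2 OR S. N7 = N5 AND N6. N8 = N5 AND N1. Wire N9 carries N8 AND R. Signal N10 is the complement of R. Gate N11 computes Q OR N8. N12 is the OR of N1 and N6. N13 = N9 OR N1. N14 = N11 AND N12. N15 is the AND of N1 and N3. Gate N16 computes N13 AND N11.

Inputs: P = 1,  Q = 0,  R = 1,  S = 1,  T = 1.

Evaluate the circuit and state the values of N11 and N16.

N11 = 1; N16 = 1

N1 = P AND S = 1 AND 1 = 1
N2 = T OR S = 1 OR 1 = 1
N3 = N2 OR S = 1 OR 1 = 1
N4 = NOT N3 = NOT 1 = 0
N5 = R OR N4 OR N1 = 1 OR 0 OR 1 = 1
N8 = N5 AND N1 = 1 AND 1 = 1
N9 = N8 AND R = 1 AND 1 = 1
N11 = Q OR N8 = 0 OR 1 = 1
N13 = N9 OR N1 = 1 OR 1 = 1
N16 = N13 AND N11 = 1 AND 1 = 1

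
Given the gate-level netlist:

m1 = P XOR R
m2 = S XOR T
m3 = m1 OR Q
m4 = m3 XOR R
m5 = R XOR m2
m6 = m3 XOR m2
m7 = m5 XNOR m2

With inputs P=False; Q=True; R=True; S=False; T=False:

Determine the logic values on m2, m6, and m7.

m1 = P XOR R = False XOR True = True
m2 = S XOR T = False XOR False = False
m3 = m1 OR Q = True OR True = True
m5 = R XOR m2 = True XOR False = True
m6 = m3 XOR m2 = True XOR False = True
m7 = m5 XNOR m2 = True XNOR False = False

m2 = False, m6 = True, m7 = False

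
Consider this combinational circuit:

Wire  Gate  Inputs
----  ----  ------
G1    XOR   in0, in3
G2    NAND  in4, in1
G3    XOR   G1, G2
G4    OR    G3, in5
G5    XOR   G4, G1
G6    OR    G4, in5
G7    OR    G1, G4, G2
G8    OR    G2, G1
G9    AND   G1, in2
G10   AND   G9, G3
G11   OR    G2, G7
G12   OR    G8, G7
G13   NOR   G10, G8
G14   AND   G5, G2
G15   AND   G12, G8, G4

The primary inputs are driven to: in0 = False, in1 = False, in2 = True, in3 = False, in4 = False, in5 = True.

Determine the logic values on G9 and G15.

G1 = in0 XOR in3 = False XOR False = False
G2 = in4 NAND in1 = False NAND False = True
G3 = G1 XOR G2 = False XOR True = True
G4 = G3 OR in5 = True OR True = True
G7 = G1 OR G4 OR G2 = False OR True OR True = True
G8 = G2 OR G1 = True OR False = True
G9 = G1 AND in2 = False AND True = False
G12 = G8 OR G7 = True OR True = True
G15 = G12 AND G8 AND G4 = True AND True AND True = True

G9 = False, G15 = True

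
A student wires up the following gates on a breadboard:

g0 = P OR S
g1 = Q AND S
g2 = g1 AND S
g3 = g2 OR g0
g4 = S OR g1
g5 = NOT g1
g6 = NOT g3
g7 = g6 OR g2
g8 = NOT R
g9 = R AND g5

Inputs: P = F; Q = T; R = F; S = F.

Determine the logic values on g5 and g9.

g5 = T; g9 = F

g1 = Q AND S = T AND F = F
g5 = NOT g1 = NOT F = T
g9 = R AND g5 = F AND T = F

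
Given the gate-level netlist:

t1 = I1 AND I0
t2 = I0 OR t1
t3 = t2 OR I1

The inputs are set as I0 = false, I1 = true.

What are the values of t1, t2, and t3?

t1 = false; t2 = false; t3 = true

t1 = I1 AND I0 = true AND false = false
t2 = I0 OR t1 = false OR false = false
t3 = t2 OR I1 = false OR true = true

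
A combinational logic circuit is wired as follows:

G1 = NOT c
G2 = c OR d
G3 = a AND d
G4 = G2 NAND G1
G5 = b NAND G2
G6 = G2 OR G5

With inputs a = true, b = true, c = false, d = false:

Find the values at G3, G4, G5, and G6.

G3 = false, G4 = true, G5 = true, G6 = true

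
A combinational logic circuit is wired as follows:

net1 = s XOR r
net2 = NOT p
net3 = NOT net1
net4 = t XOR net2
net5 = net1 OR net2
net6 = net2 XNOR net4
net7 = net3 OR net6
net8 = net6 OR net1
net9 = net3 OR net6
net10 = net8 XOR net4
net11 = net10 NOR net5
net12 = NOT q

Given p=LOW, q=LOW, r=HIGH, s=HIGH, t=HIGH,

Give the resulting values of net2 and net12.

net2 = NOT p = NOT LOW = HIGH
net12 = NOT q = NOT LOW = HIGH

net2 = HIGH  net12 = HIGH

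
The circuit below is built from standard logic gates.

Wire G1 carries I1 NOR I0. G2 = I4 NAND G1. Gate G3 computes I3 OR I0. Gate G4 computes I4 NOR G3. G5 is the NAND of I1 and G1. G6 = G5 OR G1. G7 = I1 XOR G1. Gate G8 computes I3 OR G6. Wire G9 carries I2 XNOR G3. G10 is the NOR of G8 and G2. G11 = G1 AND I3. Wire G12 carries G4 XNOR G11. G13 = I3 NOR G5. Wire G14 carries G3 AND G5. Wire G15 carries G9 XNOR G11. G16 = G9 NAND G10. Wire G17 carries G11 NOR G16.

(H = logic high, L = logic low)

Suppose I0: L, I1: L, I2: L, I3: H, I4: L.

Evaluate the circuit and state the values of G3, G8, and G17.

G3 = H; G8 = H; G17 = L

G1 = I1 NOR I0 = L NOR L = H
G2 = I4 NAND G1 = L NAND H = H
G3 = I3 OR I0 = H OR L = H
G5 = I1 NAND G1 = L NAND H = H
G6 = G5 OR G1 = H OR H = H
G8 = I3 OR G6 = H OR H = H
G9 = I2 XNOR G3 = L XNOR H = L
G10 = G8 NOR G2 = H NOR H = L
G11 = G1 AND I3 = H AND H = H
G16 = G9 NAND G10 = L NAND L = H
G17 = G11 NOR G16 = H NOR H = L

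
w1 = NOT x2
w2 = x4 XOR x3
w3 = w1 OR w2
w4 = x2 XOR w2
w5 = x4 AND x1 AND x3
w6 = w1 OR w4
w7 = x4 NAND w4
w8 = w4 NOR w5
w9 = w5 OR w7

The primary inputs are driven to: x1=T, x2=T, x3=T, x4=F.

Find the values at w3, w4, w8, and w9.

w3 = T; w4 = F; w8 = T; w9 = T

w1 = NOT x2 = NOT T = F
w2 = x4 XOR x3 = F XOR T = T
w3 = w1 OR w2 = F OR T = T
w4 = x2 XOR w2 = T XOR T = F
w5 = x4 AND x1 AND x3 = F AND T AND T = F
w7 = x4 NAND w4 = F NAND F = T
w8 = w4 NOR w5 = F NOR F = T
w9 = w5 OR w7 = F OR T = T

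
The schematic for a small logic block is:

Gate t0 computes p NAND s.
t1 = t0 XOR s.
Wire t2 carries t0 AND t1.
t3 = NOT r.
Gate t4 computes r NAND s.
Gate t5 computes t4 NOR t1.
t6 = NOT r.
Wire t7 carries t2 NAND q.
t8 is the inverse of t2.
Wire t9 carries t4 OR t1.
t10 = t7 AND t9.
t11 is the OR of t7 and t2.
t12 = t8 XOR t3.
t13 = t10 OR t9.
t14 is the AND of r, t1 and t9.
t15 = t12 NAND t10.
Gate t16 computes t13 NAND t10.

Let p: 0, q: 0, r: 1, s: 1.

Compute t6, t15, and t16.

t6 = 0; t15 = 1; t16 = 1

t0 = p NAND s = 0 NAND 1 = 1
t1 = t0 XOR s = 1 XOR 1 = 0
t2 = t0 AND t1 = 1 AND 0 = 0
t3 = NOT r = NOT 1 = 0
t4 = r NAND s = 1 NAND 1 = 0
t6 = NOT r = NOT 1 = 0
t7 = t2 NAND q = 0 NAND 0 = 1
t8 = NOT t2 = NOT 0 = 1
t9 = t4 OR t1 = 0 OR 0 = 0
t10 = t7 AND t9 = 1 AND 0 = 0
t12 = t8 XOR t3 = 1 XOR 0 = 1
t13 = t10 OR t9 = 0 OR 0 = 0
t15 = t12 NAND t10 = 1 NAND 0 = 1
t16 = t13 NAND t10 = 0 NAND 0 = 1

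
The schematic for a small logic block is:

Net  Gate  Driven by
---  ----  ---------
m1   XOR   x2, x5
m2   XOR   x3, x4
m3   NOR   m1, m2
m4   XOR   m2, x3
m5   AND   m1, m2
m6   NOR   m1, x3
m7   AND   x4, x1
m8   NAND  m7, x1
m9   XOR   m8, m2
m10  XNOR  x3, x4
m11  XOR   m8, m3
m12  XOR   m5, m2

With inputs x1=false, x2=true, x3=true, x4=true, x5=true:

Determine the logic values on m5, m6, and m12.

m1 = x2 XOR x5 = true XOR true = false
m2 = x3 XOR x4 = true XOR true = false
m5 = m1 AND m2 = false AND false = false
m6 = m1 NOR x3 = false NOR true = false
m12 = m5 XOR m2 = false XOR false = false

m5 = false, m6 = false, m12 = false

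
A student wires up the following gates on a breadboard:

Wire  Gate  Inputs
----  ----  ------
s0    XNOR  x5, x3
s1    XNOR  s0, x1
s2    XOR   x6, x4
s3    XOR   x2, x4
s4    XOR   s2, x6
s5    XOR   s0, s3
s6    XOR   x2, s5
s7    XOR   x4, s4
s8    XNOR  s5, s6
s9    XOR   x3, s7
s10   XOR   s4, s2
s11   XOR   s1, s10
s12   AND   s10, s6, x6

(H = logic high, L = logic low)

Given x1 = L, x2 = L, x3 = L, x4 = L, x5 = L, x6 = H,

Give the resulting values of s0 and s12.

s0 = H; s12 = H

s0 = x5 XNOR x3 = L XNOR L = H
s2 = x6 XOR x4 = H XOR L = H
s3 = x2 XOR x4 = L XOR L = L
s4 = s2 XOR x6 = H XOR H = L
s5 = s0 XOR s3 = H XOR L = H
s6 = x2 XOR s5 = L XOR H = H
s10 = s4 XOR s2 = L XOR H = H
s12 = s10 AND s6 AND x6 = H AND H AND H = H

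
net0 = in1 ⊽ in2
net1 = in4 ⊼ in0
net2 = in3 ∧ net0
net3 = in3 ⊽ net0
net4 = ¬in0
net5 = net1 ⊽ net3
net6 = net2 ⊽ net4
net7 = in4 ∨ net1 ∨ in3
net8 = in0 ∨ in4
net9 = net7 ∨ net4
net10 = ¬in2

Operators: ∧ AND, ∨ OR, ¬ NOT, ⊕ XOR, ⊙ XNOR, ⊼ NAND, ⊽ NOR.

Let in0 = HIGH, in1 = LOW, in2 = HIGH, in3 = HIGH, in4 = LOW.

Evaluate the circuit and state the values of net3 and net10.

net0 = in1 NOR in2 = LOW NOR HIGH = LOW
net3 = in3 NOR net0 = HIGH NOR LOW = LOW
net10 = NOT in2 = NOT HIGH = LOW

net3 = LOW  net10 = LOW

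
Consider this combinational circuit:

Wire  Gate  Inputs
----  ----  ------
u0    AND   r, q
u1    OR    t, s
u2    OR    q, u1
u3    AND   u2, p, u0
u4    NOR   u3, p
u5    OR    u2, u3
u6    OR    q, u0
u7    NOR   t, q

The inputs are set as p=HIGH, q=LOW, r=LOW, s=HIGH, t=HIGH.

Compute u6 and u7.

u0 = r AND q = LOW AND LOW = LOW
u6 = q OR u0 = LOW OR LOW = LOW
u7 = t NOR q = HIGH NOR LOW = LOW

u6 = LOW, u7 = LOW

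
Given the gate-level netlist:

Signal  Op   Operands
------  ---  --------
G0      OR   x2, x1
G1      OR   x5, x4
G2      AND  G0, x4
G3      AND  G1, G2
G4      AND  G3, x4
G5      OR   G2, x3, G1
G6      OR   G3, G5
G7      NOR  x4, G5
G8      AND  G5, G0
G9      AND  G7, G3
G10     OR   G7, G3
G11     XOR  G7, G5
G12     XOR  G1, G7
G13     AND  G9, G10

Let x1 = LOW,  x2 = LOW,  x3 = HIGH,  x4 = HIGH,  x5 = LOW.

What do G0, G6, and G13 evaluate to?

G0 = LOW  G6 = HIGH  G13 = LOW

G0 = x2 OR x1 = LOW OR LOW = LOW
G1 = x5 OR x4 = LOW OR HIGH = HIGH
G2 = G0 AND x4 = LOW AND HIGH = LOW
G3 = G1 AND G2 = HIGH AND LOW = LOW
G5 = G2 OR x3 OR G1 = LOW OR HIGH OR HIGH = HIGH
G6 = G3 OR G5 = LOW OR HIGH = HIGH
G7 = x4 NOR G5 = HIGH NOR HIGH = LOW
G9 = G7 AND G3 = LOW AND LOW = LOW
G10 = G7 OR G3 = LOW OR LOW = LOW
G13 = G9 AND G10 = LOW AND LOW = LOW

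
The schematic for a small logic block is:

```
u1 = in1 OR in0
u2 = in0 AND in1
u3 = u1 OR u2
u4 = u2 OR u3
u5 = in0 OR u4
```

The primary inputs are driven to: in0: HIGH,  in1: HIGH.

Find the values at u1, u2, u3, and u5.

u1 = in1 OR in0 = HIGH OR HIGH = HIGH
u2 = in0 AND in1 = HIGH AND HIGH = HIGH
u3 = u1 OR u2 = HIGH OR HIGH = HIGH
u4 = u2 OR u3 = HIGH OR HIGH = HIGH
u5 = in0 OR u4 = HIGH OR HIGH = HIGH

u1 = HIGH  u2 = HIGH  u3 = HIGH  u5 = HIGH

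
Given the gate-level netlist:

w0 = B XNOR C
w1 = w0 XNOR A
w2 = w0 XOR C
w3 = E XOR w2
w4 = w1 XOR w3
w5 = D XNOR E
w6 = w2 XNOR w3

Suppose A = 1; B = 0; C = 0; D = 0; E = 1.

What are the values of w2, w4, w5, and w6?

w2 = 1  w4 = 1  w5 = 0  w6 = 0

w0 = B XNOR C = 0 XNOR 0 = 1
w1 = w0 XNOR A = 1 XNOR 1 = 1
w2 = w0 XOR C = 1 XOR 0 = 1
w3 = E XOR w2 = 1 XOR 1 = 0
w4 = w1 XOR w3 = 1 XOR 0 = 1
w5 = D XNOR E = 0 XNOR 1 = 0
w6 = w2 XNOR w3 = 1 XNOR 0 = 0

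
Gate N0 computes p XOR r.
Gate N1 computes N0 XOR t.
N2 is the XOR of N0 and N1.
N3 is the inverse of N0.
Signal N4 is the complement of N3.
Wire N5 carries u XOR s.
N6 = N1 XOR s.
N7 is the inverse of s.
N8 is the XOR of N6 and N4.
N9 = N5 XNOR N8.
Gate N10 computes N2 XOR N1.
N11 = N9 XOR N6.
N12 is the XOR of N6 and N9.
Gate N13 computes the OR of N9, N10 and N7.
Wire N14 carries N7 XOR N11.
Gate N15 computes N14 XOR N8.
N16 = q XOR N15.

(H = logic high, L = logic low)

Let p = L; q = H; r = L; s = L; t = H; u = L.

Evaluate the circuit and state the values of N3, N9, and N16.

N0 = p XOR r = L XOR L = L
N1 = N0 XOR t = L XOR H = H
N3 = NOT N0 = NOT L = H
N4 = NOT N3 = NOT H = L
N5 = u XOR s = L XOR L = L
N6 = N1 XOR s = H XOR L = H
N7 = NOT s = NOT L = H
N8 = N6 XOR N4 = H XOR L = H
N9 = N5 XNOR N8 = L XNOR H = L
N11 = N9 XOR N6 = L XOR H = H
N14 = N7 XOR N11 = H XOR H = L
N15 = N14 XOR N8 = L XOR H = H
N16 = q XOR N15 = H XOR H = L

N3 = H  N9 = L  N16 = L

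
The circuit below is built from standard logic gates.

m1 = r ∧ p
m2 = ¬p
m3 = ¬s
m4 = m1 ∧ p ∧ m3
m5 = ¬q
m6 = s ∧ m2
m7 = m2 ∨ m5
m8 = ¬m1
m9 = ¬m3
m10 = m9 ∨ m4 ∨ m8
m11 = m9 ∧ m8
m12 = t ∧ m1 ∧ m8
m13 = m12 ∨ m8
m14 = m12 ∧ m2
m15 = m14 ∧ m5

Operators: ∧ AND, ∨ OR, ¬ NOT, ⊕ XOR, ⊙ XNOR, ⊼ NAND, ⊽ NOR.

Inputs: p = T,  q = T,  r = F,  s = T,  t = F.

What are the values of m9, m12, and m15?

m1 = r AND p = F AND T = F
m2 = NOT p = NOT T = F
m3 = NOT s = NOT T = F
m5 = NOT q = NOT T = F
m8 = NOT m1 = NOT F = T
m9 = NOT m3 = NOT F = T
m12 = t AND m1 AND m8 = F AND F AND T = F
m14 = m12 AND m2 = F AND F = F
m15 = m14 AND m5 = F AND F = F

m9 = T; m12 = F; m15 = F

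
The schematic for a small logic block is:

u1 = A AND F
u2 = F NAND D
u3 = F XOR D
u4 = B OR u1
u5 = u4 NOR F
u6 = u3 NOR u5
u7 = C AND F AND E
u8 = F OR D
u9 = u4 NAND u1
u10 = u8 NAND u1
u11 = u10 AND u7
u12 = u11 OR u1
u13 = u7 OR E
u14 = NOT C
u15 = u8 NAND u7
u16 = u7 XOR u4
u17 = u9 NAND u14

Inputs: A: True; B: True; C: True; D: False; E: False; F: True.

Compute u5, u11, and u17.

u1 = A AND F = True AND True = True
u4 = B OR u1 = True OR True = True
u5 = u4 NOR F = True NOR True = False
u7 = C AND F AND E = True AND True AND False = False
u8 = F OR D = True OR False = True
u9 = u4 NAND u1 = True NAND True = False
u10 = u8 NAND u1 = True NAND True = False
u11 = u10 AND u7 = False AND False = False
u14 = NOT C = NOT True = False
u17 = u9 NAND u14 = False NAND False = True

u5 = False, u11 = False, u17 = True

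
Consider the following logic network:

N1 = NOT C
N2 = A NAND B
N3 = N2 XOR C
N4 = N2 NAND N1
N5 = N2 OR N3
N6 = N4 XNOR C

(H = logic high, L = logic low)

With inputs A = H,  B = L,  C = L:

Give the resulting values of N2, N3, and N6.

N2 = H  N3 = H  N6 = H

N1 = NOT C = NOT L = H
N2 = A NAND B = H NAND L = H
N3 = N2 XOR C = H XOR L = H
N4 = N2 NAND N1 = H NAND H = L
N6 = N4 XNOR C = L XNOR L = H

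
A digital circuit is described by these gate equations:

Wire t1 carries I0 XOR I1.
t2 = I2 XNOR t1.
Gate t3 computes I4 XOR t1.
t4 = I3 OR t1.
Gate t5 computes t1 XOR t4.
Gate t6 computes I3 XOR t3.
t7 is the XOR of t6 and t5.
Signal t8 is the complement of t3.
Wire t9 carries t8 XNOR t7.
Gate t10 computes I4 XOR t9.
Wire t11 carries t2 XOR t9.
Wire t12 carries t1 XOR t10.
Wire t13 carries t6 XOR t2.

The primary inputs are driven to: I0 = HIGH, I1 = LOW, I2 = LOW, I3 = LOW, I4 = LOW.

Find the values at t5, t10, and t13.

t1 = I0 XOR I1 = HIGH XOR LOW = HIGH
t2 = I2 XNOR t1 = LOW XNOR HIGH = LOW
t3 = I4 XOR t1 = LOW XOR HIGH = HIGH
t4 = I3 OR t1 = LOW OR HIGH = HIGH
t5 = t1 XOR t4 = HIGH XOR HIGH = LOW
t6 = I3 XOR t3 = LOW XOR HIGH = HIGH
t7 = t6 XOR t5 = HIGH XOR LOW = HIGH
t8 = NOT t3 = NOT HIGH = LOW
t9 = t8 XNOR t7 = LOW XNOR HIGH = LOW
t10 = I4 XOR t9 = LOW XOR LOW = LOW
t13 = t6 XOR t2 = HIGH XOR LOW = HIGH

t5 = LOW; t10 = LOW; t13 = HIGH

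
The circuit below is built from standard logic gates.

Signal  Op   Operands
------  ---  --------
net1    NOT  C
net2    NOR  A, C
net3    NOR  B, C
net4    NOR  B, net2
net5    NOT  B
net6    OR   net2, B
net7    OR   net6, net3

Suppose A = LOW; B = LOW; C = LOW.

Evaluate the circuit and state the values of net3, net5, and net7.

net3 = HIGH, net5 = HIGH, net7 = HIGH

net2 = A NOR C = LOW NOR LOW = HIGH
net3 = B NOR C = LOW NOR LOW = HIGH
net5 = NOT B = NOT LOW = HIGH
net6 = net2 OR B = HIGH OR LOW = HIGH
net7 = net6 OR net3 = HIGH OR HIGH = HIGH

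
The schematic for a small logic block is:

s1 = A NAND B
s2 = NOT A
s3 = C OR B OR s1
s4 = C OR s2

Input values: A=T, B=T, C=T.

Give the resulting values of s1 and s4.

s1 = F, s4 = T

s1 = A NAND B = T NAND T = F
s2 = NOT A = NOT T = F
s4 = C OR s2 = T OR F = T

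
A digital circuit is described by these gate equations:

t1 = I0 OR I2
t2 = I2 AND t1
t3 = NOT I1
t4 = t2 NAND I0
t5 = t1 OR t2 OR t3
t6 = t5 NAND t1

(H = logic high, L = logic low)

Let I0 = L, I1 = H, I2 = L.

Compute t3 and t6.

t1 = I0 OR I2 = L OR L = L
t2 = I2 AND t1 = L AND L = L
t3 = NOT I1 = NOT H = L
t5 = t1 OR t2 OR t3 = L OR L OR L = L
t6 = t5 NAND t1 = L NAND L = H

t3 = L, t6 = H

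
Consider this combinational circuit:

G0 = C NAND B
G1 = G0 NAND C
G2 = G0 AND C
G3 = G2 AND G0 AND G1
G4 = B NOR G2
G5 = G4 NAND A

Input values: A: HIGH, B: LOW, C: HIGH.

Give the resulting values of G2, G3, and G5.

G2 = HIGH, G3 = LOW, G5 = HIGH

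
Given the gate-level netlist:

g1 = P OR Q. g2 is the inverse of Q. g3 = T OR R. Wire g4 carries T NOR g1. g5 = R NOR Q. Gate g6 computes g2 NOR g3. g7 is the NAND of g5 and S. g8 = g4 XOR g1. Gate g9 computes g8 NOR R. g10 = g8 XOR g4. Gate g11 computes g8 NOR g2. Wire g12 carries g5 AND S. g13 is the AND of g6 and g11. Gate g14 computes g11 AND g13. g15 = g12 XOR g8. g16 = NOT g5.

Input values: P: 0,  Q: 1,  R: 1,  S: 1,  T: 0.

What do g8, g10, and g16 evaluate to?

g8 = 1, g10 = 1, g16 = 1

g1 = P OR Q = 0 OR 1 = 1
g4 = T NOR g1 = 0 NOR 1 = 0
g5 = R NOR Q = 1 NOR 1 = 0
g8 = g4 XOR g1 = 0 XOR 1 = 1
g10 = g8 XOR g4 = 1 XOR 0 = 1
g16 = NOT g5 = NOT 0 = 1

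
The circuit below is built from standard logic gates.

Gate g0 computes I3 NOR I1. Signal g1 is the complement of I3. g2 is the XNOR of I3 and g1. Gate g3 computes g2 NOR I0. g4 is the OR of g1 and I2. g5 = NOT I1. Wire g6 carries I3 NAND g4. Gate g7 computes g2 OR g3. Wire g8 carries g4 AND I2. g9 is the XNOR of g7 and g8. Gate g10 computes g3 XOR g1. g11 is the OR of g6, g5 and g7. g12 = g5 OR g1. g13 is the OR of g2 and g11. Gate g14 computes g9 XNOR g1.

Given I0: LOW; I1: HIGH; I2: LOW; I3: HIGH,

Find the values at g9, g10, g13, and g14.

g1 = NOT I3 = NOT HIGH = LOW
g2 = I3 XNOR g1 = HIGH XNOR LOW = LOW
g3 = g2 NOR I0 = LOW NOR LOW = HIGH
g4 = g1 OR I2 = LOW OR LOW = LOW
g5 = NOT I1 = NOT HIGH = LOW
g6 = I3 NAND g4 = HIGH NAND LOW = HIGH
g7 = g2 OR g3 = LOW OR HIGH = HIGH
g8 = g4 AND I2 = LOW AND LOW = LOW
g9 = g7 XNOR g8 = HIGH XNOR LOW = LOW
g10 = g3 XOR g1 = HIGH XOR LOW = HIGH
g11 = g6 OR g5 OR g7 = HIGH OR LOW OR HIGH = HIGH
g13 = g2 OR g11 = LOW OR HIGH = HIGH
g14 = g9 XNOR g1 = LOW XNOR LOW = HIGH

g9 = LOW  g10 = HIGH  g13 = HIGH  g14 = HIGH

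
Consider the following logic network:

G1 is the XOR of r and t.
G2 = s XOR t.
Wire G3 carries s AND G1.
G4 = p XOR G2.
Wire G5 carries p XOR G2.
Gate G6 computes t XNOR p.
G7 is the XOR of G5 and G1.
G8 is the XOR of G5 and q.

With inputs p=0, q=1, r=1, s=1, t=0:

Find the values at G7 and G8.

G7 = 0, G8 = 0

G1 = r XOR t = 1 XOR 0 = 1
G2 = s XOR t = 1 XOR 0 = 1
G5 = p XOR G2 = 0 XOR 1 = 1
G7 = G5 XOR G1 = 1 XOR 1 = 0
G8 = G5 XOR q = 1 XOR 1 = 0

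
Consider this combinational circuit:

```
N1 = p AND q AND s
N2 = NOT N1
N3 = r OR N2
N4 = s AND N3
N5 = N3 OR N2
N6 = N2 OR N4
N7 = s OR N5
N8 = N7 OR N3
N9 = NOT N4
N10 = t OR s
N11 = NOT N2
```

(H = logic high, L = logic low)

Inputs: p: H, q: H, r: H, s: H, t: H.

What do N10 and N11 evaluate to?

N10 = H, N11 = H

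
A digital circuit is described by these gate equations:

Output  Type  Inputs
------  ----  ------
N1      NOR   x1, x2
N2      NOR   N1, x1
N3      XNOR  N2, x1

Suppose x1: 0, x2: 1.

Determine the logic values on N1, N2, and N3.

N1 = 0, N2 = 1, N3 = 0

N1 = x1 NOR x2 = 0 NOR 1 = 0
N2 = N1 NOR x1 = 0 NOR 0 = 1
N3 = N2 XNOR x1 = 1 XNOR 0 = 0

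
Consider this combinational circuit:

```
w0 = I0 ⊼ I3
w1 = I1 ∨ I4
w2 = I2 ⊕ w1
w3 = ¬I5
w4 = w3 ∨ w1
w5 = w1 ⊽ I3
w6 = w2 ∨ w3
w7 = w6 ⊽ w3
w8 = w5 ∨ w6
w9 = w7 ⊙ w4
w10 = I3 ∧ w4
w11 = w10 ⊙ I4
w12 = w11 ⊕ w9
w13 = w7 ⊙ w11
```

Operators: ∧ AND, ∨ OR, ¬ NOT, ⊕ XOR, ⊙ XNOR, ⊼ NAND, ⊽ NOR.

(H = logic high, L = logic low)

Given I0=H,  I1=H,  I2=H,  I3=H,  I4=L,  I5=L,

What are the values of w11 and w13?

w11 = L; w13 = H

w1 = I1 OR I4 = H OR L = H
w2 = I2 XOR w1 = H XOR H = L
w3 = NOT I5 = NOT L = H
w4 = w3 OR w1 = H OR H = H
w6 = w2 OR w3 = L OR H = H
w7 = w6 NOR w3 = H NOR H = L
w10 = I3 AND w4 = H AND H = H
w11 = w10 XNOR I4 = H XNOR L = L
w13 = w7 XNOR w11 = L XNOR L = H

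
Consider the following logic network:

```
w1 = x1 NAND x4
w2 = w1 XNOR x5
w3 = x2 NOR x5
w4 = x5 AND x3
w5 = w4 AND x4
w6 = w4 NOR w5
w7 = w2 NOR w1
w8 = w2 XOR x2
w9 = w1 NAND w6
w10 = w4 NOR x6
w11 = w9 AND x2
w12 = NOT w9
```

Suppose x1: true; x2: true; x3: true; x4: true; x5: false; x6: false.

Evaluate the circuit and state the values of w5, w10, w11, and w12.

w1 = x1 NAND x4 = true NAND true = false
w4 = x5 AND x3 = false AND true = false
w5 = w4 AND x4 = false AND true = false
w6 = w4 NOR w5 = false NOR false = true
w9 = w1 NAND w6 = false NAND true = true
w10 = w4 NOR x6 = false NOR false = true
w11 = w9 AND x2 = true AND true = true
w12 = NOT w9 = NOT true = false

w5 = false; w10 = true; w11 = true; w12 = false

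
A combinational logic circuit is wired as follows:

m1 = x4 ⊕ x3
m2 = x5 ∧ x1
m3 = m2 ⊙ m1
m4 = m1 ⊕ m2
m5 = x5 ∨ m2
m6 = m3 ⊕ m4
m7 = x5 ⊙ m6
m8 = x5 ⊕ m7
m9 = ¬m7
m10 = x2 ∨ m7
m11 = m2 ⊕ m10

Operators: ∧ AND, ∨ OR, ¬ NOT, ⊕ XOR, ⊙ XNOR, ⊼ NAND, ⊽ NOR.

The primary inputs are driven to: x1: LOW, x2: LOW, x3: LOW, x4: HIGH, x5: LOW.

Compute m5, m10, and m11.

m5 = LOW  m10 = LOW  m11 = LOW

m1 = x4 XOR x3 = HIGH XOR LOW = HIGH
m2 = x5 AND x1 = LOW AND LOW = LOW
m3 = m2 XNOR m1 = LOW XNOR HIGH = LOW
m4 = m1 XOR m2 = HIGH XOR LOW = HIGH
m5 = x5 OR m2 = LOW OR LOW = LOW
m6 = m3 XOR m4 = LOW XOR HIGH = HIGH
m7 = x5 XNOR m6 = LOW XNOR HIGH = LOW
m10 = x2 OR m7 = LOW OR LOW = LOW
m11 = m2 XOR m10 = LOW XOR LOW = LOW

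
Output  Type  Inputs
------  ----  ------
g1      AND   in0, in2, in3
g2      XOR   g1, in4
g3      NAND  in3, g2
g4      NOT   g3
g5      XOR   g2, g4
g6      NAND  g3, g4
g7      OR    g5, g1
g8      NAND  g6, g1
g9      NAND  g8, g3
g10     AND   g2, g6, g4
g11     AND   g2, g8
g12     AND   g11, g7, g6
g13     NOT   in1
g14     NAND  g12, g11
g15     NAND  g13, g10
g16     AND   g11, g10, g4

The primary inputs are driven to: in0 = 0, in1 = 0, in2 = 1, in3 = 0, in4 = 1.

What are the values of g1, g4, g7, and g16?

g1 = in0 AND in2 AND in3 = 0 AND 1 AND 0 = 0
g2 = g1 XOR in4 = 0 XOR 1 = 1
g3 = in3 NAND g2 = 0 NAND 1 = 1
g4 = NOT g3 = NOT 1 = 0
g5 = g2 XOR g4 = 1 XOR 0 = 1
g6 = g3 NAND g4 = 1 NAND 0 = 1
g7 = g5 OR g1 = 1 OR 0 = 1
g8 = g6 NAND g1 = 1 NAND 0 = 1
g10 = g2 AND g6 AND g4 = 1 AND 1 AND 0 = 0
g11 = g2 AND g8 = 1 AND 1 = 1
g16 = g11 AND g10 AND g4 = 1 AND 0 AND 0 = 0

g1 = 0; g4 = 0; g7 = 1; g16 = 0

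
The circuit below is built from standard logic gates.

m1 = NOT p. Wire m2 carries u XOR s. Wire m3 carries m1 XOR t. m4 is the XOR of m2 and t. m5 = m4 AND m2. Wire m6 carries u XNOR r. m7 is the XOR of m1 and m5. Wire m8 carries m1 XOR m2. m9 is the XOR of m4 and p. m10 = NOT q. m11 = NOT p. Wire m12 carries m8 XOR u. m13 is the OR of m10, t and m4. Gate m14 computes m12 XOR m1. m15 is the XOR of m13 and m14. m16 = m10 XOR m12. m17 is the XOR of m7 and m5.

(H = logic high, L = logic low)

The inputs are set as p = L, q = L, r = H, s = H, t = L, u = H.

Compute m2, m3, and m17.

m2 = L, m3 = H, m17 = H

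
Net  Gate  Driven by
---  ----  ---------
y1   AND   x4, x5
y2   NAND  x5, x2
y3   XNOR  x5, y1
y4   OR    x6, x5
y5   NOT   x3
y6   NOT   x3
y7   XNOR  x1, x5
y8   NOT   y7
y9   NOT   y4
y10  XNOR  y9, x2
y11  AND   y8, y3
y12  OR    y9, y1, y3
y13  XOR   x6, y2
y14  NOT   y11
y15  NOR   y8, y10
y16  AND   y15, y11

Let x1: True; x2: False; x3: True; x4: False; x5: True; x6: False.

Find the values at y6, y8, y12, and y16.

y6 = False  y8 = False  y12 = False  y16 = False

y1 = x4 AND x5 = False AND True = False
y3 = x5 XNOR y1 = True XNOR False = False
y4 = x6 OR x5 = False OR True = True
y6 = NOT x3 = NOT True = False
y7 = x1 XNOR x5 = True XNOR True = True
y8 = NOT y7 = NOT True = False
y9 = NOT y4 = NOT True = False
y10 = y9 XNOR x2 = False XNOR False = True
y11 = y8 AND y3 = False AND False = False
y12 = y9 OR y1 OR y3 = False OR False OR False = False
y15 = y8 NOR y10 = False NOR True = False
y16 = y15 AND y11 = False AND False = False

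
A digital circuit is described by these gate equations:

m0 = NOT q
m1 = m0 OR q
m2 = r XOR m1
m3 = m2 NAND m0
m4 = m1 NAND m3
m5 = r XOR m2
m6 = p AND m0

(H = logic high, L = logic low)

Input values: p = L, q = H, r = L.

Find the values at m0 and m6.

m0 = L; m6 = L

m0 = NOT q = NOT H = L
m6 = p AND m0 = L AND L = L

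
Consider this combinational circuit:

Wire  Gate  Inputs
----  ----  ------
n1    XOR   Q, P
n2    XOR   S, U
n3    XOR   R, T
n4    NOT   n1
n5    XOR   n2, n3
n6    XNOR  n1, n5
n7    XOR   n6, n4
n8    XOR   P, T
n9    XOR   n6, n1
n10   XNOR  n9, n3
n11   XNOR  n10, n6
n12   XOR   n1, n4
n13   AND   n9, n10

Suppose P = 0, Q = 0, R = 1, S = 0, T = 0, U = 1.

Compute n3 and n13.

n3 = 1, n13 = 1

n1 = Q XOR P = 0 XOR 0 = 0
n2 = S XOR U = 0 XOR 1 = 1
n3 = R XOR T = 1 XOR 0 = 1
n5 = n2 XOR n3 = 1 XOR 1 = 0
n6 = n1 XNOR n5 = 0 XNOR 0 = 1
n9 = n6 XOR n1 = 1 XOR 0 = 1
n10 = n9 XNOR n3 = 1 XNOR 1 = 1
n13 = n9 AND n10 = 1 AND 1 = 1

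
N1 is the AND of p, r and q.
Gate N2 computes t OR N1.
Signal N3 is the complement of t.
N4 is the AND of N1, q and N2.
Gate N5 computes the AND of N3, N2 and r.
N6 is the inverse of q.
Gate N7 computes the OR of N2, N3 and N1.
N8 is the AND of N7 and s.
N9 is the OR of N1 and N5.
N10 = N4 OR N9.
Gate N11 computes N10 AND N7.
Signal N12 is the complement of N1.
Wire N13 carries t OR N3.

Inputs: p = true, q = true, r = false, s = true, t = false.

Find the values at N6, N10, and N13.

N1 = p AND r AND q = true AND false AND true = false
N2 = t OR N1 = false OR false = false
N3 = NOT t = NOT false = true
N4 = N1 AND q AND N2 = false AND true AND false = false
N5 = N3 AND N2 AND r = true AND false AND false = false
N6 = NOT q = NOT true = false
N9 = N1 OR N5 = false OR false = false
N10 = N4 OR N9 = false OR false = false
N13 = t OR N3 = false OR true = true

N6 = false, N10 = false, N13 = true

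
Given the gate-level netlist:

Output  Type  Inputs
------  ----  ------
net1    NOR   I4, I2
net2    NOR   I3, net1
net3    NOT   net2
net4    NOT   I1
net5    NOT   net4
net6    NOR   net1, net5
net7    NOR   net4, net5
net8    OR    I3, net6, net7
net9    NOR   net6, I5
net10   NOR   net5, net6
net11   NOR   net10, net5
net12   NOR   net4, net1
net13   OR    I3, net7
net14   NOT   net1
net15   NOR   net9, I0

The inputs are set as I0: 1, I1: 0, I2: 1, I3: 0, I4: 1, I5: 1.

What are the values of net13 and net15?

net1 = I4 NOR I2 = 1 NOR 1 = 0
net4 = NOT I1 = NOT 0 = 1
net5 = NOT net4 = NOT 1 = 0
net6 = net1 NOR net5 = 0 NOR 0 = 1
net7 = net4 NOR net5 = 1 NOR 0 = 0
net9 = net6 NOR I5 = 1 NOR 1 = 0
net13 = I3 OR net7 = 0 OR 0 = 0
net15 = net9 NOR I0 = 0 NOR 1 = 0

net13 = 0  net15 = 0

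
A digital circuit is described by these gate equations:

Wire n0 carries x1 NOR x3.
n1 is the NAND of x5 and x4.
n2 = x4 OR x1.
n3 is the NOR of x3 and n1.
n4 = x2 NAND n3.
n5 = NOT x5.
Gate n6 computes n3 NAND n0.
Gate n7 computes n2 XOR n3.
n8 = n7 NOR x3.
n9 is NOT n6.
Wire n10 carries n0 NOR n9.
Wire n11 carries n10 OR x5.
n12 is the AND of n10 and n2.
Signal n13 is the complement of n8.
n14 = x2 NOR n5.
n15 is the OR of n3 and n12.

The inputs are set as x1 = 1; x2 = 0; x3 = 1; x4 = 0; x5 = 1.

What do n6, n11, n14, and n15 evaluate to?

n6 = 1, n11 = 1, n14 = 1, n15 = 1

n0 = x1 NOR x3 = 1 NOR 1 = 0
n1 = x5 NAND x4 = 1 NAND 0 = 1
n2 = x4 OR x1 = 0 OR 1 = 1
n3 = x3 NOR n1 = 1 NOR 1 = 0
n5 = NOT x5 = NOT 1 = 0
n6 = n3 NAND n0 = 0 NAND 0 = 1
n9 = NOT n6 = NOT 1 = 0
n10 = n0 NOR n9 = 0 NOR 0 = 1
n11 = n10 OR x5 = 1 OR 1 = 1
n12 = n10 AND n2 = 1 AND 1 = 1
n14 = x2 NOR n5 = 0 NOR 0 = 1
n15 = n3 OR n12 = 0 OR 1 = 1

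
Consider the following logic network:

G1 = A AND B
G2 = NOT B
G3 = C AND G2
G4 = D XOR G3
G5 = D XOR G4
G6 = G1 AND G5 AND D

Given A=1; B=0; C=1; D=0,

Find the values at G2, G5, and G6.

G1 = A AND B = 1 AND 0 = 0
G2 = NOT B = NOT 0 = 1
G3 = C AND G2 = 1 AND 1 = 1
G4 = D XOR G3 = 0 XOR 1 = 1
G5 = D XOR G4 = 0 XOR 1 = 1
G6 = G1 AND G5 AND D = 0 AND 1 AND 0 = 0

G2 = 1, G5 = 1, G6 = 0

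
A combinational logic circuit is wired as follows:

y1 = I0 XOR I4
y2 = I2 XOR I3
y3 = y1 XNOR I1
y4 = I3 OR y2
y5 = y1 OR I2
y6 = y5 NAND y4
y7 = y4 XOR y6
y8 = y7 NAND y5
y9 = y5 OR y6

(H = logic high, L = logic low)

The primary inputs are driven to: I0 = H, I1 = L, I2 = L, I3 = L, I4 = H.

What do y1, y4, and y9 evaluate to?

y1 = I0 XOR I4 = H XOR H = L
y2 = I2 XOR I3 = L XOR L = L
y4 = I3 OR y2 = L OR L = L
y5 = y1 OR I2 = L OR L = L
y6 = y5 NAND y4 = L NAND L = H
y9 = y5 OR y6 = L OR H = H

y1 = L  y4 = L  y9 = H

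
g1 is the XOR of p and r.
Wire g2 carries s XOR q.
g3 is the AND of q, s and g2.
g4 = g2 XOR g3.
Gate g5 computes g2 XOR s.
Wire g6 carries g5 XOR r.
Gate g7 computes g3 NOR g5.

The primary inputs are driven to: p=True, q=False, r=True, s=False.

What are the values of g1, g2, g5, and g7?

g1 = p XOR r = True XOR True = False
g2 = s XOR q = False XOR False = False
g3 = q AND s AND g2 = False AND False AND False = False
g5 = g2 XOR s = False XOR False = False
g7 = g3 NOR g5 = False NOR False = True

g1 = False, g2 = False, g5 = False, g7 = True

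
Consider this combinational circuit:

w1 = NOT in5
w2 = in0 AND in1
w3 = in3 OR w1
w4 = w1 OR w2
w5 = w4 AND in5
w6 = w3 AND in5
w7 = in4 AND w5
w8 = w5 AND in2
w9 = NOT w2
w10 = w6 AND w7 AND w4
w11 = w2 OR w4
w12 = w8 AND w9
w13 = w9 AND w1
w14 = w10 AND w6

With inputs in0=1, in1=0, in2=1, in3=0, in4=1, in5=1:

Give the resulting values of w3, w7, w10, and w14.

w1 = NOT in5 = NOT 1 = 0
w2 = in0 AND in1 = 1 AND 0 = 0
w3 = in3 OR w1 = 0 OR 0 = 0
w4 = w1 OR w2 = 0 OR 0 = 0
w5 = w4 AND in5 = 0 AND 1 = 0
w6 = w3 AND in5 = 0 AND 1 = 0
w7 = in4 AND w5 = 1 AND 0 = 0
w10 = w6 AND w7 AND w4 = 0 AND 0 AND 0 = 0
w14 = w10 AND w6 = 0 AND 0 = 0

w3 = 0  w7 = 0  w10 = 0  w14 = 0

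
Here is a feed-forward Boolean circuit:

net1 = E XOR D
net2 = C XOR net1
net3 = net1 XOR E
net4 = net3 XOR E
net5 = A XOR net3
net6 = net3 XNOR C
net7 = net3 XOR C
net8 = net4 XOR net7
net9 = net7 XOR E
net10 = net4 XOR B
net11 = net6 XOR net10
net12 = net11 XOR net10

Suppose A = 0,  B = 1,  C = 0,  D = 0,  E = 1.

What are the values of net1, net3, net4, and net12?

net1 = 1, net3 = 0, net4 = 1, net12 = 1

net1 = E XOR D = 1 XOR 0 = 1
net3 = net1 XOR E = 1 XOR 1 = 0
net4 = net3 XOR E = 0 XOR 1 = 1
net6 = net3 XNOR C = 0 XNOR 0 = 1
net10 = net4 XOR B = 1 XOR 1 = 0
net11 = net6 XOR net10 = 1 XOR 0 = 1
net12 = net11 XOR net10 = 1 XOR 0 = 1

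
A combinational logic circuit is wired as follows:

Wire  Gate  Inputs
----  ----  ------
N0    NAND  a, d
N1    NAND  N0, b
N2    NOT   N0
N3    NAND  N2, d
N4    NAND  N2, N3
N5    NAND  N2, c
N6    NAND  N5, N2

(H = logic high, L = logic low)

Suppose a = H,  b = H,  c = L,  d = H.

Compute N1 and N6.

N1 = H, N6 = L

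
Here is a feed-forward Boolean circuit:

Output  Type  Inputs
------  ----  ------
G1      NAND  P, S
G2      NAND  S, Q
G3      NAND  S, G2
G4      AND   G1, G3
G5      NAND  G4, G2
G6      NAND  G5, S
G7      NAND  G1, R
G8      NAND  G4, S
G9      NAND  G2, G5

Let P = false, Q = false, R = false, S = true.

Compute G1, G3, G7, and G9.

G1 = true; G3 = false; G7 = true; G9 = false

G1 = P NAND S = false NAND true = true
G2 = S NAND Q = true NAND false = true
G3 = S NAND G2 = true NAND true = false
G4 = G1 AND G3 = true AND false = false
G5 = G4 NAND G2 = false NAND true = true
G7 = G1 NAND R = true NAND false = true
G9 = G2 NAND G5 = true NAND true = false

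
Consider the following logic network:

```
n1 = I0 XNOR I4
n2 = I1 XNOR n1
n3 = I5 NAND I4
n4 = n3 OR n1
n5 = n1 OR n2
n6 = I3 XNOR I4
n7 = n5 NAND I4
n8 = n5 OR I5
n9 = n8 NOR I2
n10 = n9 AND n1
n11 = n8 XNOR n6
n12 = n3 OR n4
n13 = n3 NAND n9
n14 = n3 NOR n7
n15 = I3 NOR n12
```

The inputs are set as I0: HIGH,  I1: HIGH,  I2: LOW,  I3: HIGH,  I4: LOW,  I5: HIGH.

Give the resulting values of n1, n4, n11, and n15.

n1 = LOW, n4 = HIGH, n11 = LOW, n15 = LOW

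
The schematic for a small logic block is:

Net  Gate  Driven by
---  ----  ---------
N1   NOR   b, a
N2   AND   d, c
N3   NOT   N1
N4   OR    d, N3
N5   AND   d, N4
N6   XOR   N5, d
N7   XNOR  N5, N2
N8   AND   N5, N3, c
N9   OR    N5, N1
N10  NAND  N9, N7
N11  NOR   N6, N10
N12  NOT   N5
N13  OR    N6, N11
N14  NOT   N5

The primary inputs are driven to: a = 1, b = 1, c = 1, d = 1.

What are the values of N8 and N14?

N8 = 1, N14 = 0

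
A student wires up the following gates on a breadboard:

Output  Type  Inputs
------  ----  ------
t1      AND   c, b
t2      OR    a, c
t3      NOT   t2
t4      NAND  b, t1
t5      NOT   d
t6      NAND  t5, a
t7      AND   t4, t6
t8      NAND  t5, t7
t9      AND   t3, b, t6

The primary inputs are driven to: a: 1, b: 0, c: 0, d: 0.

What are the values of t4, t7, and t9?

t4 = 1; t7 = 0; t9 = 0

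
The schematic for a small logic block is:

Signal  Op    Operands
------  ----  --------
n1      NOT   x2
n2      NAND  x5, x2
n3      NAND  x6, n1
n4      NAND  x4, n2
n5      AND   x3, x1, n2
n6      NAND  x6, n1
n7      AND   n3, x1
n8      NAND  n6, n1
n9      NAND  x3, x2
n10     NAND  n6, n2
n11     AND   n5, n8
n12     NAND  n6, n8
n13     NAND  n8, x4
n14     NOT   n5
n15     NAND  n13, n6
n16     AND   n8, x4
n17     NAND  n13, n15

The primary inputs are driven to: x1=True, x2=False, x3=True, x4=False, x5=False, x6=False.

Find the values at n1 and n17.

n1 = NOT x2 = NOT False = True
n6 = x6 NAND n1 = False NAND True = True
n8 = n6 NAND n1 = True NAND True = False
n13 = n8 NAND x4 = False NAND False = True
n15 = n13 NAND n6 = True NAND True = False
n17 = n13 NAND n15 = True NAND False = True

n1 = True, n17 = True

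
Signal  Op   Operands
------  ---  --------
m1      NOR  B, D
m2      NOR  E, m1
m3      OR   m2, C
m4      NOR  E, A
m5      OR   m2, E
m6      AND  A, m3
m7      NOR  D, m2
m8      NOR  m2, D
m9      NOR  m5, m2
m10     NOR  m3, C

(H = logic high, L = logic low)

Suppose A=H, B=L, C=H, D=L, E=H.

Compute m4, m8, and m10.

m1 = B NOR D = L NOR L = H
m2 = E NOR m1 = H NOR H = L
m3 = m2 OR C = L OR H = H
m4 = E NOR A = H NOR H = L
m8 = m2 NOR D = L NOR L = H
m10 = m3 NOR C = H NOR H = L

m4 = L, m8 = H, m10 = L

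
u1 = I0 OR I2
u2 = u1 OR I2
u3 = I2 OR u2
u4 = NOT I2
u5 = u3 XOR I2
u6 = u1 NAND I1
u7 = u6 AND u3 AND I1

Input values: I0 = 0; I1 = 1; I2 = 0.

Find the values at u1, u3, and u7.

u1 = I0 OR I2 = 0 OR 0 = 0
u2 = u1 OR I2 = 0 OR 0 = 0
u3 = I2 OR u2 = 0 OR 0 = 0
u6 = u1 NAND I1 = 0 NAND 1 = 1
u7 = u6 AND u3 AND I1 = 1 AND 0 AND 1 = 0

u1 = 0, u3 = 0, u7 = 0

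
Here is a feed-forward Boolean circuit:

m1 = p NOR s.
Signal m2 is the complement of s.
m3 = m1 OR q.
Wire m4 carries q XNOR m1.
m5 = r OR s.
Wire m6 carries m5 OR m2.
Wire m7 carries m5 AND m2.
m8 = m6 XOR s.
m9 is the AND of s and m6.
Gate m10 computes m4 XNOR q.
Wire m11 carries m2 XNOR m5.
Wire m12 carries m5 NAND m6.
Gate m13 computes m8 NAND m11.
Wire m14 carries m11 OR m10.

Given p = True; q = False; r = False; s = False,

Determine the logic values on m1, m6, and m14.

m1 = False, m6 = True, m14 = False

m1 = p NOR s = True NOR False = False
m2 = NOT s = NOT False = True
m4 = q XNOR m1 = False XNOR False = True
m5 = r OR s = False OR False = False
m6 = m5 OR m2 = False OR True = True
m10 = m4 XNOR q = True XNOR False = False
m11 = m2 XNOR m5 = True XNOR False = False
m14 = m11 OR m10 = False OR False = False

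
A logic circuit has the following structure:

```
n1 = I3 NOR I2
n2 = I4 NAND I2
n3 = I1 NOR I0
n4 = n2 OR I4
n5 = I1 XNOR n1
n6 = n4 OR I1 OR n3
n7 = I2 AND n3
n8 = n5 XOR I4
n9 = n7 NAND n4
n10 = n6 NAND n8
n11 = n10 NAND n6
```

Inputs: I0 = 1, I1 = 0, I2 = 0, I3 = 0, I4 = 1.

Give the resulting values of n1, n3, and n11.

n1 = I3 NOR I2 = 0 NOR 0 = 1
n2 = I4 NAND I2 = 1 NAND 0 = 1
n3 = I1 NOR I0 = 0 NOR 1 = 0
n4 = n2 OR I4 = 1 OR 1 = 1
n5 = I1 XNOR n1 = 0 XNOR 1 = 0
n6 = n4 OR I1 OR n3 = 1 OR 0 OR 0 = 1
n8 = n5 XOR I4 = 0 XOR 1 = 1
n10 = n6 NAND n8 = 1 NAND 1 = 0
n11 = n10 NAND n6 = 0 NAND 1 = 1

n1 = 1, n3 = 0, n11 = 1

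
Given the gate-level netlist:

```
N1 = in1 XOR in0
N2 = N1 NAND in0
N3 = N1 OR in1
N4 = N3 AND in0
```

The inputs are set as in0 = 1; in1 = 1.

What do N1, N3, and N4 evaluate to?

N1 = 0; N3 = 1; N4 = 1

N1 = in1 XOR in0 = 1 XOR 1 = 0
N3 = N1 OR in1 = 0 OR 1 = 1
N4 = N3 AND in0 = 1 AND 1 = 1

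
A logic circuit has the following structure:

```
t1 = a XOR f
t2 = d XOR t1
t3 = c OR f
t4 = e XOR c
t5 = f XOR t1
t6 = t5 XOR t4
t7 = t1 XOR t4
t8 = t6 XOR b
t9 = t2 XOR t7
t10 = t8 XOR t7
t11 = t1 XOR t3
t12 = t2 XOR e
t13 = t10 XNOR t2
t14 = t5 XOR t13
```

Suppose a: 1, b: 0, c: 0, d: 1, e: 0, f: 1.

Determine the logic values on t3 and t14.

t3 = 1; t14 = 0

t1 = a XOR f = 1 XOR 1 = 0
t2 = d XOR t1 = 1 XOR 0 = 1
t3 = c OR f = 0 OR 1 = 1
t4 = e XOR c = 0 XOR 0 = 0
t5 = f XOR t1 = 1 XOR 0 = 1
t6 = t5 XOR t4 = 1 XOR 0 = 1
t7 = t1 XOR t4 = 0 XOR 0 = 0
t8 = t6 XOR b = 1 XOR 0 = 1
t10 = t8 XOR t7 = 1 XOR 0 = 1
t13 = t10 XNOR t2 = 1 XNOR 1 = 1
t14 = t5 XOR t13 = 1 XOR 1 = 0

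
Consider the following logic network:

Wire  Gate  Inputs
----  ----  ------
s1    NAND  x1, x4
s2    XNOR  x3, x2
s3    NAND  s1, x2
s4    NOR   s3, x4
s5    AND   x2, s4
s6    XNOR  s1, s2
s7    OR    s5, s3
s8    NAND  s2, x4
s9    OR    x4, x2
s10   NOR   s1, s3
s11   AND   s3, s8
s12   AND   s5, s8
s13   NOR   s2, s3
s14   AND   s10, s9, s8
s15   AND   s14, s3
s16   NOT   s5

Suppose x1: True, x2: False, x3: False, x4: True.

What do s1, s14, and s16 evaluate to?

s1 = x1 NAND x4 = True NAND True = False
s2 = x3 XNOR x2 = False XNOR False = True
s3 = s1 NAND x2 = False NAND False = True
s4 = s3 NOR x4 = True NOR True = False
s5 = x2 AND s4 = False AND False = False
s8 = s2 NAND x4 = True NAND True = False
s9 = x4 OR x2 = True OR False = True
s10 = s1 NOR s3 = False NOR True = False
s14 = s10 AND s9 AND s8 = False AND True AND False = False
s16 = NOT s5 = NOT False = True

s1 = False; s14 = False; s16 = True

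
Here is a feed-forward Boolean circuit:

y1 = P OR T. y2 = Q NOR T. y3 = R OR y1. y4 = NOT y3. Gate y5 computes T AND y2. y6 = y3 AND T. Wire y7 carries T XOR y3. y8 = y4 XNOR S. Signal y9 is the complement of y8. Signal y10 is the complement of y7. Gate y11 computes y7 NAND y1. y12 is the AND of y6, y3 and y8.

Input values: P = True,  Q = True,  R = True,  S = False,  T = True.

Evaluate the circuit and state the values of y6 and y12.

y6 = True; y12 = True

y1 = P OR T = True OR True = True
y3 = R OR y1 = True OR True = True
y4 = NOT y3 = NOT True = False
y6 = y3 AND T = True AND True = True
y8 = y4 XNOR S = False XNOR False = True
y12 = y6 AND y3 AND y8 = True AND True AND True = True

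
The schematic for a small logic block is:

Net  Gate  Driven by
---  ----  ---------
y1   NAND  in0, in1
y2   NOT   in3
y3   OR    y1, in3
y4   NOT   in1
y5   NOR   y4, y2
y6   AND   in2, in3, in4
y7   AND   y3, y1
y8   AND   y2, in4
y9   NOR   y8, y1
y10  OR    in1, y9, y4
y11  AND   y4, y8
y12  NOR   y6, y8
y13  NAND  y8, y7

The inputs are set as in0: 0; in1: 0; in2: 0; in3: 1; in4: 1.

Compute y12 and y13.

y12 = 1  y13 = 1

y1 = in0 NAND in1 = 0 NAND 0 = 1
y2 = NOT in3 = NOT 1 = 0
y3 = y1 OR in3 = 1 OR 1 = 1
y6 = in2 AND in3 AND in4 = 0 AND 1 AND 1 = 0
y7 = y3 AND y1 = 1 AND 1 = 1
y8 = y2 AND in4 = 0 AND 1 = 0
y12 = y6 NOR y8 = 0 NOR 0 = 1
y13 = y8 NAND y7 = 0 NAND 1 = 1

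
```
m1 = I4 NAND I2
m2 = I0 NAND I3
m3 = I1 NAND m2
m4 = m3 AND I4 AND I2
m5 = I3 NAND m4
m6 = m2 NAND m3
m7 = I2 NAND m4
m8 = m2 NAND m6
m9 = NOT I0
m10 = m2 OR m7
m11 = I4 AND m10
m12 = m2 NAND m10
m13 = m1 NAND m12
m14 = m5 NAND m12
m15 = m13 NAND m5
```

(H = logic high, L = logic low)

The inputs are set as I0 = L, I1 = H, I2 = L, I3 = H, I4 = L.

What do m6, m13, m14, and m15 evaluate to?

m1 = I4 NAND I2 = L NAND L = H
m2 = I0 NAND I3 = L NAND H = H
m3 = I1 NAND m2 = H NAND H = L
m4 = m3 AND I4 AND I2 = L AND L AND L = L
m5 = I3 NAND m4 = H NAND L = H
m6 = m2 NAND m3 = H NAND L = H
m7 = I2 NAND m4 = L NAND L = H
m10 = m2 OR m7 = H OR H = H
m12 = m2 NAND m10 = H NAND H = L
m13 = m1 NAND m12 = H NAND L = H
m14 = m5 NAND m12 = H NAND L = H
m15 = m13 NAND m5 = H NAND H = L

m6 = H, m13 = H, m14 = H, m15 = L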